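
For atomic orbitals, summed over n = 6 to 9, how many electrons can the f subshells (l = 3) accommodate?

An f subshell (l = 3) exists for every n ≥ 4, so shells n = 6, 7, 8, 9 each contribute one — 4 subshells.
Since each f subshell holds 2(2·3+1) = 14 electrons, the total is 4 × 14 = 56.

56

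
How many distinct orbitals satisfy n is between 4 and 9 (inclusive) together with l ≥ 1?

265

Count contributing orbitals for each principal shell:
n=4 → 15; n=5 → 24; n=6 → 35; n=7 → 48; n=8 → 63; n=9 → 80.
Total orbitals: 15 + 24 + 35 + 48 + 63 + 80 = 265.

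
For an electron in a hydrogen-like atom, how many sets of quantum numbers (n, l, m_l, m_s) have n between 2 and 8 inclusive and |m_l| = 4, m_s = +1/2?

20

Treat each shell separately and count matching orbitals:
n=5 → 2; n=6 → 4; n=7 → 6; n=8 → 8.
Orbitals: 2 + 4 + 6 + 8 = 20. With m_s fixed to +1/2 there is one state per orbital, so 20 states.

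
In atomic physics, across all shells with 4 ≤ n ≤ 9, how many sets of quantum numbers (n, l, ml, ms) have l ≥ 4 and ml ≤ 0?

Count contributing orbitals for each principal shell:
n=5 → 5; n=6 → 11; n=7 → 18; n=8 → 26; n=9 → 35.
Orbitals: 5 + 11 + 18 + 26 + 35 = 95. Including both spin states (ms = ±1/2) gives 2 × 95 = 190 states.

190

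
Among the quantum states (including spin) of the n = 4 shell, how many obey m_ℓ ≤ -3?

With n = 4 the allowed ℓ are 0, 1, …, 3.
Contributions: ℓ=3 → 1.
Orbitals: 1. Each orbital carries two spin states, so 1 × 2 = 2 states.

2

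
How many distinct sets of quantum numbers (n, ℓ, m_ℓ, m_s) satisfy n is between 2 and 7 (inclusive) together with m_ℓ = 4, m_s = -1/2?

6

Go shell by shell, enumerating (ℓ, m_ℓ) with m_ℓ = 4:
n=5 → 1; n=6 → 2; n=7 → 3.
Orbitals: 1 + 2 + 3 = 6. With m_s fixed to -1/2 there is one state per orbital, so 6 states.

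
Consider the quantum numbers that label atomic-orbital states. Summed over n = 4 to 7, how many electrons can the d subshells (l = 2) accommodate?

A d subshell (l = 2) exists for every n ≥ 3, so shells n = 4, 5, 6, 7 each contribute one — 4 subshells.
Since each d subshell holds 2(2·2+1) = 10 electrons, the total is 4 × 10 = 40.

40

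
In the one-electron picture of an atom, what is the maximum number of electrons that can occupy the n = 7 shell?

98

A shell holds 2n² electrons: 2 × 7² = 2 × 49 = 98.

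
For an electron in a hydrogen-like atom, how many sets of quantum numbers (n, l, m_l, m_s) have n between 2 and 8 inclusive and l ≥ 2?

350

Go shell by shell, enumerating (l, m_l) with l ≥ 2:
n=3 → 5; n=4 → 12; n=5 → 21; n=6 → 32; n=7 → 45; n=8 → 60.
Orbitals: 5 + 12 + 21 + 32 + 45 + 60 = 175. Including both spin states (m_s = ±1/2) gives 2 × 175 = 350 states.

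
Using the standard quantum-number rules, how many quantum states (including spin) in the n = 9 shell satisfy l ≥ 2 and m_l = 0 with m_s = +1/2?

With n = 9 the allowed l are 0, 1, …, 8.
The (l, m_l) pairs meeting l ≥ 2 and m_l = 0 give: l=2 → 1; l=3 → 1; l=4 → 1; l=5 → 1; l=6 → 1; l=7 → 1; l=8 → 1.
Orbitals: 1 + 1 + 1 + 1 + 1 + 1 + 1 = 7. With m_s fixed to a single value there is one state per orbital, giving 7 states.

7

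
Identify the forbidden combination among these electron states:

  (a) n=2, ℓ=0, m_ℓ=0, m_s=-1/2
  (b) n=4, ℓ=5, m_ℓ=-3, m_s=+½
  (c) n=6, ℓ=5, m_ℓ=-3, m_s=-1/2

(b) has ℓ = 5 ≥ n = 4, violating 0 ≤ ℓ ≤ n−1.
The remaining sets (a), (c) satisfy all four rules.

(b)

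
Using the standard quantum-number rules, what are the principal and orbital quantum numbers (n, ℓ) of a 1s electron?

The leading integer gives n = 1; the letter 's' means ℓ = 0.

n = 1, ℓ = 0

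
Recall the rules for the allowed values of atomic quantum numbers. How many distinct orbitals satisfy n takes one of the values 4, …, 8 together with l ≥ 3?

Work shell by shell — for each n, count the (l, m_l) pairs that satisfy l ≥ 3:
n=4 → 7; n=5 → 16; n=6 → 27; n=7 → 40; n=8 → 55.
Total orbitals: 7 + 16 + 27 + 40 + 55 = 145.

145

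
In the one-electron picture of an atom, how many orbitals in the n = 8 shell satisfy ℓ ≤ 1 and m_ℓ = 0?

2

Go through ℓ = 0, …, 7 (the values permitted for n = 8).
Contributions: ℓ=0 → 1; ℓ=1 → 1.
Total orbitals: 1 + 1 = 2.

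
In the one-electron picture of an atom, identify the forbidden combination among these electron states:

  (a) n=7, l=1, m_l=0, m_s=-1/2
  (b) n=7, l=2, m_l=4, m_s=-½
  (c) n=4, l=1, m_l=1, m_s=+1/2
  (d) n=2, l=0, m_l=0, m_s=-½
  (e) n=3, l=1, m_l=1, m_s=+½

(b)

(b) has |m_l| = 4 > l = 2, violating −l ≤ m_l ≤ l.
The remaining sets (a), (c), (d), (e) satisfy all four rules.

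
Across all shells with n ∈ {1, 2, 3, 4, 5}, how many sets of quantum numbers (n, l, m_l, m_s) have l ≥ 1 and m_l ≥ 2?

Per-shell orbital counts meeting the constraint:
n=3 → 1; n=4 → 3; n=5 → 6.
Orbitals: 1 + 3 + 6 = 10. Including both spin states (m_s = ±1/2) gives 2 × 10 = 20 states.

20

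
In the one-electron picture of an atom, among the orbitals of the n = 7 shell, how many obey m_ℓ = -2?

The n = 7 shell has ℓ = 0 through 6; check each.
Orbitals with m_ℓ = -2, by ℓ: ℓ=2 → 1; ℓ=3 → 1; ℓ=4 → 1; ℓ=5 → 1; ℓ=6 → 1.
Total orbitals: 1 + 1 + 1 + 1 + 1 = 5.

5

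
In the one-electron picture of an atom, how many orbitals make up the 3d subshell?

A subshell has 2ℓ+1 orbitals; with ℓ = 2, that's 5.

5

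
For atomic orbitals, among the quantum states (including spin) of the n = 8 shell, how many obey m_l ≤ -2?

42

Contributions: l=2 → 1; l=3 → 2; l=4 → 3; l=5 → 4; l=6 → 5; l=7 → 6.
Orbitals: 1 + 2 + 3 + 4 + 5 + 6 = 21. Each orbital carries two spin states, so 21 × 2 = 42 states.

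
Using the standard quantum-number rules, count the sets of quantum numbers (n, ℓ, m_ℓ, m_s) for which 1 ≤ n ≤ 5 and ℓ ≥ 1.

Per-shell orbital counts meeting the constraint:
n=2 → 3; n=3 → 8; n=4 → 15; n=5 → 24.
Orbitals: 3 + 8 + 15 + 24 = 50. Including both spin states (m_s = ±1/2) gives 2 × 50 = 100 states.

100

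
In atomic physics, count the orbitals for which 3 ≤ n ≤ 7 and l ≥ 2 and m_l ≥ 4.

10

Count contributing orbitals for each principal shell:
n=5 → 1; n=6 → 3; n=7 → 6.
Total orbitals: 1 + 3 + 6 = 10.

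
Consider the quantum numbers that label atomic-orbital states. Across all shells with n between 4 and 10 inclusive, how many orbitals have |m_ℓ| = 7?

For each n in the range, tally the orbitals obeying |m_ℓ| = 7:
n=8 → 2; n=9 → 4; n=10 → 6.
Total orbitals: 2 + 4 + 6 = 12.

12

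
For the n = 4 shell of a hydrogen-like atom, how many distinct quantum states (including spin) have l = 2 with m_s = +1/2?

5

For n = 4, l ranges over 0 … 3.
Orbitals with l = 2, by l: l=2 → 5.
Orbitals: 5. With m_s fixed to a single value there is one state per orbital, giving 5 states.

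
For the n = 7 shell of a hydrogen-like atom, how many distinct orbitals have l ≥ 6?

The n = 7 shell has l = 0 through 6; check each.
Contributions: l=6 → 13.
Total orbitals: 13.

13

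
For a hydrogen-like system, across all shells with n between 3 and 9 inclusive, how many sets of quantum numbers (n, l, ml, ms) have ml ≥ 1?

238

Work shell by shell — for each n, count the (l, ml) pairs that satisfy ml ≥ 1:
n=3 → 3; n=4 → 6; n=5 → 10; n=6 → 15; n=7 → 21; n=8 → 28; n=9 → 36.
Orbitals: 3 + 6 + 10 + 15 + 21 + 28 + 36 = 119. Including both spin states (ms = ±1/2) gives 2 × 119 = 238 states.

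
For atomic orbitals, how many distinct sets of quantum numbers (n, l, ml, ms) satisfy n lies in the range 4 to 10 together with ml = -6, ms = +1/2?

10

Work shell by shell — for each n, count the (l, ml) pairs that satisfy ml = -6:
n=7 → 1; n=8 → 2; n=9 → 3; n=10 → 4.
Orbitals: 1 + 2 + 3 + 4 = 10. With ms fixed to +1/2 there is one state per orbital, so 10 states.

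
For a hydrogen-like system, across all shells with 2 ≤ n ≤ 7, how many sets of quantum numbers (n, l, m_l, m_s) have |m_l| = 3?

40

Per-shell orbital counts meeting the constraint:
n=4 → 2; n=5 → 4; n=6 → 6; n=7 → 8.
Orbitals: 2 + 4 + 6 + 8 = 20. Including both spin states (m_s = ±1/2) gives 2 × 20 = 40 states.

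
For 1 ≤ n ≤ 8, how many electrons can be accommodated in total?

408

Total orbitals = 1² + 2² + 3² + 4² + 5² + 6² + 7² + 8² = 204. Doubling for spin gives 408 electrons.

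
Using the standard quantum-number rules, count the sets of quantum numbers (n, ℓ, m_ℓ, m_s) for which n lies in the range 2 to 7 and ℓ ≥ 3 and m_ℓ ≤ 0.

Work shell by shell — for each n, count the (ℓ, m_ℓ) pairs that satisfy ℓ ≥ 3 and m_ℓ ≤ 0:
n=4 → 4; n=5 → 9; n=6 → 15; n=7 → 22.
Orbitals: 4 + 9 + 15 + 22 = 50. Including both spin states (m_s = ±1/2) gives 2 × 50 = 100 states.

100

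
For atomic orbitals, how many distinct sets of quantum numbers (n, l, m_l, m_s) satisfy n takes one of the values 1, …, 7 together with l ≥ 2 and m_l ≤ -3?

Go shell by shell, enumerating (l, m_l) with l ≥ 2 and m_l ≤ -3:
n=4 → 1; n=5 → 3; n=6 → 6; n=7 → 10.
Orbitals: 1 + 3 + 6 + 10 = 20. Including both spin states (m_s = ±1/2) gives 2 × 20 = 40 states.

40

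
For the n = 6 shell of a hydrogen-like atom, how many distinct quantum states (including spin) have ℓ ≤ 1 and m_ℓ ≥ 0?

Go through ℓ = 0, …, 5 (the values permitted for n = 6).
The (ℓ, m_ℓ) pairs meeting ℓ ≤ 1 and m_ℓ ≥ 0 give: ℓ=0 → 1; ℓ=1 → 2.
Orbitals: 1 + 2 = 3. Each orbital carries two spin states, so 3 × 2 = 6 states.

6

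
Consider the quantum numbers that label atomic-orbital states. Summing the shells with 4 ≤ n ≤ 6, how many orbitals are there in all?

77

Shell n has n² orbitals: 4²=16 + 5²=25 + 6²=36 = 77 orbitals.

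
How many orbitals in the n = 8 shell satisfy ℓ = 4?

9

For n = 8, ℓ ranges over 0 … 7.
Orbitals with ℓ = 4, by ℓ: ℓ=4 → 9.
Total orbitals: 9.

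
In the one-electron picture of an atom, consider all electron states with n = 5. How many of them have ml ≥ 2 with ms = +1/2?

6

Contributions: l=2 → 1; l=3 → 2; l=4 → 3.
Orbitals: 1 + 2 + 3 = 6. With ms fixed to a single value there is one state per orbital, giving 6 states.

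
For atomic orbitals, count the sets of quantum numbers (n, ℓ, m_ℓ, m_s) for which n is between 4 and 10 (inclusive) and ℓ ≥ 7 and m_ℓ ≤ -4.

56

Go shell by shell, enumerating (ℓ, m_ℓ) with ℓ ≥ 7 and m_ℓ ≤ -4:
n=8 → 4; n=9 → 9; n=10 → 15.
Orbitals: 4 + 9 + 15 = 28. Including both spin states (m_s = ±1/2) gives 2 × 28 = 56 states.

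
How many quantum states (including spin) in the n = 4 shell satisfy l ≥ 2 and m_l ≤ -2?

6

Orbitals with l ≥ 2 and m_l ≤ -2, by l: l=2 → 1; l=3 → 2.
Orbitals: 1 + 2 = 3. Each orbital carries two spin states, so 3 × 2 = 6 states.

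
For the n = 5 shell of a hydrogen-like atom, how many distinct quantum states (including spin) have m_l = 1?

8

Per l-value: l=1 → 1; l=2 → 1; l=3 → 1; l=4 → 1.
Orbitals: 1 + 1 + 1 + 1 = 4. Each orbital carries two spin states, so 4 × 2 = 8 states.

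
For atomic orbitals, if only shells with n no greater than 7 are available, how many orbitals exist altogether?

Total orbitals = 1² + 2² + 3² + 4² + 5² + 6² + 7² = 140.

140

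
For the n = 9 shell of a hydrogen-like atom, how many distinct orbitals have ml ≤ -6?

6

Orbitals with ml ≤ -6, by l: l=6 → 1; l=7 → 2; l=8 → 3.
Total orbitals: 1 + 2 + 3 = 6.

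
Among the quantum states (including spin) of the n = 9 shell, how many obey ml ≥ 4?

Go through l = 0, …, 8 (the values permitted for n = 9).
Per l-value: l=4 → 1; l=5 → 2; l=6 → 3; l=7 → 4; l=8 → 5.
Orbitals: 1 + 2 + 3 + 4 + 5 = 15. Each orbital carries two spin states, so 15 × 2 = 30 states.

30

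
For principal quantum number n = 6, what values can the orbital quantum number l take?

l is an integer with 0 ≤ l ≤ n−1, so for n = 6: l = 0, 1, 2, 3, 4, 5.

0, 1, 2, 3, 4, 5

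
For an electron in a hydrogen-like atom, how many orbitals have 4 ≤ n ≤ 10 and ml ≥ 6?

20

Per-shell orbital counts meeting the constraint:
n=7 → 1; n=8 → 3; n=9 → 6; n=10 → 10.
Total orbitals: 1 + 3 + 6 + 10 = 20.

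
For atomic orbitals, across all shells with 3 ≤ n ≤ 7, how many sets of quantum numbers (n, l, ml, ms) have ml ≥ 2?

70

Treat each shell separately and count matching orbitals:
n=3 → 1; n=4 → 3; n=5 → 6; n=6 → 10; n=7 → 15.
Orbitals: 1 + 3 + 6 + 10 + 15 = 35. Including both spin states (ms = ±1/2) gives 2 × 35 = 70 states.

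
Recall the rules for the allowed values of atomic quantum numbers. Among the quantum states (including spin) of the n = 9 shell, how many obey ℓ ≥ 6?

The n = 9 shell has ℓ = 0 through 8; check each.
The (ℓ, m_ℓ) pairs meeting ℓ ≥ 6 give: ℓ=6 → 13; ℓ=7 → 15; ℓ=8 → 17.
Orbitals: 13 + 15 + 17 = 45. Each orbital carries two spin states, so 45 × 2 = 90 states.

90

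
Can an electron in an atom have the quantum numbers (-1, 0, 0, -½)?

Invalid

The principal quantum number must be a positive integer (n ≥ 1), but here n = -1.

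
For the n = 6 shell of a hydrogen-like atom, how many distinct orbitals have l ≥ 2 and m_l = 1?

4

For n = 6, l ranges over 0 … 5.
Orbitals with l ≥ 2 and m_l = 1, by l: l=2 → 1; l=3 → 1; l=4 → 1; l=5 → 1.
Total orbitals: 1 + 1 + 1 + 1 = 4.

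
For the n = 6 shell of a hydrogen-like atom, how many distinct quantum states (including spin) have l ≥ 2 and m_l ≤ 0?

The (l, m_l) pairs meeting l ≥ 2 and m_l ≤ 0 give: l=2 → 3; l=3 → 4; l=4 → 5; l=5 → 6.
Orbitals: 3 + 4 + 5 + 6 = 18. Each orbital carries two spin states, so 18 × 2 = 36 states.

36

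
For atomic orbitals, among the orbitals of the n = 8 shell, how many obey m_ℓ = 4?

4

The n = 8 shell has ℓ = 0 through 7; check each.
The (ℓ, m_ℓ) pairs meeting m_ℓ = 4 give: ℓ=4 → 1; ℓ=5 → 1; ℓ=6 → 1; ℓ=7 → 1.
Total orbitals: 1 + 1 + 1 + 1 = 4.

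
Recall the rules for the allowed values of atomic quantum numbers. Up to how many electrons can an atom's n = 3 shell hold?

A shell holds 2n² electrons: 2 × 3² = 2 × 9 = 18.

18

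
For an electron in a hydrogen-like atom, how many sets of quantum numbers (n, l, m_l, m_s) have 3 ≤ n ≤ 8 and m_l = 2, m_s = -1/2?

21

Treat each shell separately and count matching orbitals:
n=3 → 1; n=4 → 2; n=5 → 3; n=6 → 4; n=7 → 5; n=8 → 6.
Orbitals: 1 + 2 + 3 + 4 + 5 + 6 = 21. With m_s fixed to -1/2 there is one state per orbital, so 21 states.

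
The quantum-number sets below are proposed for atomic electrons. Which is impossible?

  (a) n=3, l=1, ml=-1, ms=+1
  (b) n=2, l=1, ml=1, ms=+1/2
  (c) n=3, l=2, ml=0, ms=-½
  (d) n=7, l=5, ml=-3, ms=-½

(a) has ms = +1, but an electron's spin must be ±1/2.
The remaining sets (b), (c), (d) satisfy all four rules.

(a)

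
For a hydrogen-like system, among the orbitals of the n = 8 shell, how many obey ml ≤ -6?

3

The n = 8 shell has l = 0 through 7; check each.
The (l, ml) pairs meeting ml ≤ -6 give: l=6 → 1; l=7 → 2.
Total orbitals: 1 + 2 = 3.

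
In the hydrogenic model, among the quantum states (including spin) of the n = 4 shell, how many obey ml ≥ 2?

6

With n = 4 the allowed l are 0, 1, …, 3.
The (l, ml) pairs meeting ml ≥ 2 give: l=2 → 1; l=3 → 2.
Orbitals: 1 + 2 = 3. Each orbital carries two spin states, so 3 × 2 = 6 states.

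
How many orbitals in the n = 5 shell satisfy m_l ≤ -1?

10

Orbitals with m_l ≤ -1, by l: l=1 → 1; l=2 → 2; l=3 → 3; l=4 → 4.
Total orbitals: 1 + 2 + 3 + 4 = 10.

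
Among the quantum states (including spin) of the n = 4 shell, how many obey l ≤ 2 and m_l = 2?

For n = 4, l ranges over 0 … 3.
The (l, m_l) pairs meeting l ≤ 2 and m_l = 2 give: l=2 → 1.
Orbitals: 1. Each orbital carries two spin states, so 1 × 2 = 2 states.

2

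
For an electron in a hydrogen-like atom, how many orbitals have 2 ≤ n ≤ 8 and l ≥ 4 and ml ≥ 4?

Treat each shell separately and count matching orbitals:
n=5 → 1; n=6 → 3; n=7 → 6; n=8 → 10.
Total orbitals: 1 + 3 + 6 + 10 = 20.

20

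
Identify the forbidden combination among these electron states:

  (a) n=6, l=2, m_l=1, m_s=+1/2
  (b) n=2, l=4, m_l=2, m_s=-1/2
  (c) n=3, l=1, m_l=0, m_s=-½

(b)

(b) has l = 4 ≥ n = 2, violating 0 ≤ l ≤ n−1.
The remaining sets (a), (c) satisfy all four rules.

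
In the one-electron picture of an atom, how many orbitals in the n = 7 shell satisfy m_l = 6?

1

With n = 7 the allowed l are 0, 1, …, 6.
Contributions: l=6 → 1.
Total orbitals: 1.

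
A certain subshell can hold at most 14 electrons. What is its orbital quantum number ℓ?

ℓ = 3 (f)

2(2ℓ+1) = 14 ⇒ 2ℓ+1 = 7 ⇒ ℓ = 3.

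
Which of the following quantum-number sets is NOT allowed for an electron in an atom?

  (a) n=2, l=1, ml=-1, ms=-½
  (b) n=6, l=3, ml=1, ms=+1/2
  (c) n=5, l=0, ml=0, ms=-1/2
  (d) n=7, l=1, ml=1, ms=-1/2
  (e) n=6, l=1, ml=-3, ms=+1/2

(e) has |ml| = 3 > l = 1, violating −l ≤ ml ≤ l.
The remaining sets (a), (b), (c), (d) satisfy all four rules.

(e)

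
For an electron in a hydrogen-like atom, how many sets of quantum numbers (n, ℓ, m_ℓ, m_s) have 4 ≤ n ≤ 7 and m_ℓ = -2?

28

Work shell by shell — for each n, count the (ℓ, m_ℓ) pairs that satisfy m_ℓ = -2:
n=4 → 2; n=5 → 3; n=6 → 4; n=7 → 5.
Orbitals: 2 + 3 + 4 + 5 = 14. Including both spin states (m_s = ±1/2) gives 2 × 14 = 28 states.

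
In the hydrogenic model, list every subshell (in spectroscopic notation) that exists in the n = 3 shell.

3s, 3p, 3d

For n = 3, l runs from 0 to 2. In spectroscopic notation l = 0,1,2,… ↔ s,p,d,f,g,h,i, so the subshells are 3s, 3p, 3d.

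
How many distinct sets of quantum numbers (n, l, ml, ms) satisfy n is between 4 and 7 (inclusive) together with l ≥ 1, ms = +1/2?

Count contributing orbitals for each principal shell:
n=4 → 15; n=5 → 24; n=6 → 35; n=7 → 48.
Orbitals: 15 + 24 + 35 + 48 = 122. With ms fixed to +1/2 there is one state per orbital, so 122 states.

122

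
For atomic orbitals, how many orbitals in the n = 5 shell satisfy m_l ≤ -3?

3

With n = 5 the allowed l are 0, 1, …, 4.
Orbitals with m_l ≤ -3, by l: l=3 → 1; l=4 → 2.
Total orbitals: 1 + 2 = 3.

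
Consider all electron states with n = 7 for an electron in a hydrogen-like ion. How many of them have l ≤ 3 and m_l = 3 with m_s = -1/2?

The n = 7 shell has l = 0 through 6; check each.
The (l, m_l) pairs meeting l ≤ 3 and m_l = 3 give: l=3 → 1.
Orbitals: 1. With m_s fixed to a single value there is one state per orbital, giving 1 state.

1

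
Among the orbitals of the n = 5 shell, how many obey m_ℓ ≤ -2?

For n = 5, ℓ ranges over 0 … 4.
The (ℓ, m_ℓ) pairs meeting m_ℓ ≤ -2 give: ℓ=2 → 1; ℓ=3 → 2; ℓ=4 → 3.
Total orbitals: 1 + 2 + 3 = 6.

6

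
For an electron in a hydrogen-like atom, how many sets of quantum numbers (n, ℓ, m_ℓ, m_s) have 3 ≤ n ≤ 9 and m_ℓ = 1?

For each n in the range, tally the orbitals obeying m_ℓ = 1:
n=3 → 2; n=4 → 3; n=5 → 4; n=6 → 5; n=7 → 6; n=8 → 7; n=9 → 8.
Orbitals: 2 + 3 + 4 + 5 + 6 + 7 + 8 = 35. Including both spin states (m_s = ±1/2) gives 2 × 35 = 70 states.

70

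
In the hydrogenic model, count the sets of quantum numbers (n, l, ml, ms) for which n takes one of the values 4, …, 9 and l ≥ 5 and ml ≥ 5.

40

Treat each shell separately and count matching orbitals:
n=6 → 1; n=7 → 3; n=8 → 6; n=9 → 10.
Orbitals: 1 + 3 + 6 + 10 = 20. Including both spin states (ms = ±1/2) gives 2 × 20 = 40 states.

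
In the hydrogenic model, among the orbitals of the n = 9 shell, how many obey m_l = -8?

1

Orbitals with m_l = -8, by l: l=8 → 1.
Total orbitals: 1.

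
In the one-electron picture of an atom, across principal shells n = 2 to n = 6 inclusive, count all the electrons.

180

Shell n has n² orbitals: 2²=4 + 3²=9 + 4²=16 + 5²=25 + 6²=36 = 90 orbitals.
Two spin states per orbital: 2 × 90 = 180 electrons.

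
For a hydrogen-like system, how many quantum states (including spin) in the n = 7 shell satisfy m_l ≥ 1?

42

For n = 7, l ranges over 0 … 6.
Contributions: l=1 → 1; l=2 → 2; l=3 → 3; l=4 → 4; l=5 → 5; l=6 → 6.
Orbitals: 1 + 2 + 3 + 4 + 5 + 6 = 21. Each orbital carries two spin states, so 21 × 2 = 42 states.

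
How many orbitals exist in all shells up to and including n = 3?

14

Total orbitals = 1² + 2² + 3² = 14.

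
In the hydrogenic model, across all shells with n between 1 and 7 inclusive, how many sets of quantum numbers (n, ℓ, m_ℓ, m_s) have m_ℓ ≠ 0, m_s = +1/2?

112

Count contributing orbitals for each principal shell:
n=2 → 2; n=3 → 6; n=4 → 12; n=5 → 20; n=6 → 30; n=7 → 42.
Orbitals: 2 + 6 + 12 + 20 + 30 + 42 = 112. With m_s fixed to +1/2 there is one state per orbital, so 112 states.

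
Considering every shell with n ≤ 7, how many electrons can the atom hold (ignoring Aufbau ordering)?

280

Total orbitals = 1² + 2² + 3² + 4² + 5² + 6² + 7² = 140. Doubling for spin gives 280 electrons.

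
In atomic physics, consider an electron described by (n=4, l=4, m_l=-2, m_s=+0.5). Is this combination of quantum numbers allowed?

The orbital quantum number must satisfy 0 ≤ l ≤ n−1. With n = 4 the allowed l values are 0, 1, 2, 3, so l = 4 is out of range.

Not allowed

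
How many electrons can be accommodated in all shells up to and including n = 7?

280

Total orbitals = 1² + 2² + 3² + 4² + 5² + 6² + 7² = 140. Doubling for spin gives 280 electrons.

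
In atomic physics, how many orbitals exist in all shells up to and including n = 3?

14

Total orbitals = 1² + 2² + 3² = 14.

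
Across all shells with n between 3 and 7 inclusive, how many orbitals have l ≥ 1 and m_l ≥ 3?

20

Per-shell orbital counts meeting the constraint:
n=4 → 1; n=5 → 3; n=6 → 6; n=7 → 10.
Total orbitals: 1 + 3 + 6 + 10 = 20.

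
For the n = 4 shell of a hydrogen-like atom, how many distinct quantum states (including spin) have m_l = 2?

The n = 4 shell has l = 0 through 3; check each.
Per l-value: l=2 → 1; l=3 → 1.
Orbitals: 1 + 1 = 2. Each orbital carries two spin states, so 2 × 2 = 4 states.

4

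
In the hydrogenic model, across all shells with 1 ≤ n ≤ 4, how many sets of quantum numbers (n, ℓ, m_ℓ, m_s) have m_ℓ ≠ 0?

40

Work shell by shell — for each n, count the (ℓ, m_ℓ) pairs that satisfy m_ℓ ≠ 0:
n=2 → 2; n=3 → 6; n=4 → 12.
Orbitals: 2 + 6 + 12 = 20. Including both spin states (m_s = ±1/2) gives 2 × 20 = 40 states.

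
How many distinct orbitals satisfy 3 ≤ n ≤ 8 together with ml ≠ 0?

Treat each shell separately and count matching orbitals:
n=3 → 6; n=4 → 12; n=5 → 20; n=6 → 30; n=7 → 42; n=8 → 56.
Total orbitals: 6 + 12 + 20 + 30 + 42 + 56 = 166.

166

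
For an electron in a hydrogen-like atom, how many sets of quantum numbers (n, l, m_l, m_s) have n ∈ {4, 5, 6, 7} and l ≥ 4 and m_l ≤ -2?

For each n in the range, tally the orbitals obeying l ≥ 4 and m_l ≤ -2:
n=5 → 3; n=6 → 7; n=7 → 12.
Orbitals: 3 + 7 + 12 = 22. Including both spin states (m_s = ±1/2) gives 2 × 22 = 44 states.

44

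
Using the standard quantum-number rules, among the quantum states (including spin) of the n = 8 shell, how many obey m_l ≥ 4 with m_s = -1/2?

10

Orbitals with m_l ≥ 4, by l: l=4 → 1; l=5 → 2; l=6 → 3; l=7 → 4.
Orbitals: 1 + 2 + 3 + 4 = 10. With m_s fixed to a single value there is one state per orbital, giving 10 states.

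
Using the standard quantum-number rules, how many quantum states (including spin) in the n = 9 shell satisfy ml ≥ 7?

The n = 9 shell has l = 0 through 8; check each.
Orbitals with ml ≥ 7, by l: l=7 → 1; l=8 → 2.
Orbitals: 1 + 2 = 3. Each orbital carries two spin states, so 3 × 2 = 6 states.

6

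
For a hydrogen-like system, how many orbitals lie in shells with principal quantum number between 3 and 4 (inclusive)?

25

Shell n has n² orbitals: 3²=9 + 4²=16 = 25 orbitals.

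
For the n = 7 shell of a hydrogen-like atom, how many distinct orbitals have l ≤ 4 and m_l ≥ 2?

6

With n = 7 the allowed l are 0, 1, …, 6.
Contributions: l=2 → 1; l=3 → 2; l=4 → 3.
Total orbitals: 1 + 2 + 3 = 6.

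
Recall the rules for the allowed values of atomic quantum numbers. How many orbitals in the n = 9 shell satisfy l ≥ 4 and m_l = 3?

5

For n = 9, l ranges over 0 … 8.
Per l-value: l=4 → 1; l=5 → 1; l=6 → 1; l=7 → 1; l=8 → 1.
Total orbitals: 1 + 1 + 1 + 1 + 1 = 5.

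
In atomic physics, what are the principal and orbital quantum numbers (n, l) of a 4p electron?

The leading integer gives n = 4; the letter 'p' means l = 1.

n = 4, l = 1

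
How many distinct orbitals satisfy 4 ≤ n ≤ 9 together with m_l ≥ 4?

35

Work shell by shell — for each n, count the (l, m_l) pairs that satisfy m_l ≥ 4:
n=5 → 1; n=6 → 3; n=7 → 6; n=8 → 10; n=9 → 15.
Total orbitals: 1 + 3 + 6 + 10 + 15 = 35.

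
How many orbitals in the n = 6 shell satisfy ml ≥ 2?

The n = 6 shell has l = 0 through 5; check each.
Per l-value: l=2 → 1; l=3 → 2; l=4 → 3; l=5 → 4.
Total orbitals: 1 + 2 + 3 + 4 = 10.

10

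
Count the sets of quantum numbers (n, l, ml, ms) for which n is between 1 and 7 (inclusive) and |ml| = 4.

For each n in the range, tally the orbitals obeying |ml| = 4:
n=5 → 2; n=6 → 4; n=7 → 6.
Orbitals: 2 + 4 + 6 = 12. Including both spin states (ms = ±1/2) gives 2 × 12 = 24 states.

24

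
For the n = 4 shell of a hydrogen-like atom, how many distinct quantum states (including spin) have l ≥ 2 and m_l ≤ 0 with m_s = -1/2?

With n = 4 the allowed l are 0, 1, …, 3.
Contributions: l=2 → 3; l=3 → 4.
Orbitals: 3 + 4 = 7. With m_s fixed to a single value there is one state per orbital, giving 7 states.

7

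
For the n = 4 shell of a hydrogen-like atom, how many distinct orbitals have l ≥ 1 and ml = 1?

Go through l = 0, …, 3 (the values permitted for n = 4).
The (l, ml) pairs meeting l ≥ 1 and ml = 1 give: l=1 → 1; l=2 → 1; l=3 → 1.
Total orbitals: 1 + 1 + 1 = 3.

3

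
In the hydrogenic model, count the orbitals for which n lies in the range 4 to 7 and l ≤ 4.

91

Go shell by shell, enumerating (l, m_l) with l ≤ 4:
n=4 → 16; n=5 → 25; n=6 → 25; n=7 → 25.
Total orbitals: 16 + 25 + 25 + 25 = 91.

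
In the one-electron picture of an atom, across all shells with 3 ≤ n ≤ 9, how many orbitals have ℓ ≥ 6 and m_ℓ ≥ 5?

Per-shell orbital counts meeting the constraint:
n=7 → 2; n=8 → 5; n=9 → 9.
Total orbitals: 2 + 5 + 9 = 16.

16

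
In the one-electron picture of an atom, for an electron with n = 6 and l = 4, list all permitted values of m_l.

m_l takes every integer from −l to +l. With l = 4 that gives the 9 values -4, -3, -2, -1, 0, 1, 2, 3, 4.

-4, -3, -2, -1, 0, 1, 2, 3, 4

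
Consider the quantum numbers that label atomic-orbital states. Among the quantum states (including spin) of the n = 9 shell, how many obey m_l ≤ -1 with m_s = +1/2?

36

The n = 9 shell has l = 0 through 8; check each.
Contributions: l=1 → 1; l=2 → 2; l=3 → 3; l=4 → 4; l=5 → 5; l=6 → 6; l=7 → 7; l=8 → 8.
Orbitals: 1 + 2 + 3 + 4 + 5 + 6 + 7 + 8 = 36. With m_s fixed to a single value there is one state per orbital, giving 36 states.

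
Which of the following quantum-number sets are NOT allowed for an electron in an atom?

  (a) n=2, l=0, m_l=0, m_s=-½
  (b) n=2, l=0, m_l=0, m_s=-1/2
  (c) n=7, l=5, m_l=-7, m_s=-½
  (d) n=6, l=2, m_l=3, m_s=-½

(c) has |m_l| = 7 > l = 5, violating −l ≤ m_l ≤ l.
(d) has |m_l| = 3 > l = 2, violating −l ≤ m_l ≤ l.
The remaining sets (a), (b) satisfy all four rules.

(c) and (d)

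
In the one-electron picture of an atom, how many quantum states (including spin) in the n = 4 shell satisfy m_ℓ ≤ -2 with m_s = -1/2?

Go through ℓ = 0, …, 3 (the values permitted for n = 4).
The (ℓ, m_ℓ) pairs meeting m_ℓ ≤ -2 give: ℓ=2 → 1; ℓ=3 → 2.
Orbitals: 1 + 2 = 3. With m_s fixed to a single value there is one state per orbital, giving 3 states.

3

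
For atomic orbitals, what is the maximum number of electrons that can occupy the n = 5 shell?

A shell holds 2n² electrons: 2 × 5² = 2 × 25 = 50.

50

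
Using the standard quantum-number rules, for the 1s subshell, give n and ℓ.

n = 1, ℓ = 0

The leading integer gives n = 1; the letter 's' means ℓ = 0.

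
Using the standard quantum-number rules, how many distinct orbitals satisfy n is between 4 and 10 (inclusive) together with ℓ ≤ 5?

Per-shell orbital counts meeting the constraint:
n=4 → 16; n=5 → 25; n=6 → 36; n=7 → 36; n=8 → 36; n=9 → 36; n=10 → 36.
Total orbitals: 16 + 25 + 36 + 36 + 36 + 36 + 36 = 221.

221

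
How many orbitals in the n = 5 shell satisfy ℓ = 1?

3

For n = 5, ℓ ranges over 0 … 4.
Contributions: ℓ=1 → 3.
Total orbitals: 3.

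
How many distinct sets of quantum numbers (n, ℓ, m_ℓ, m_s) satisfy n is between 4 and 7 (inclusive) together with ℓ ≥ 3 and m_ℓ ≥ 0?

Per-shell orbital counts meeting the constraint:
n=4 → 4; n=5 → 9; n=6 → 15; n=7 → 22.
Orbitals: 4 + 9 + 15 + 22 = 50. Including both spin states (m_s = ±1/2) gives 2 × 50 = 100 states.

100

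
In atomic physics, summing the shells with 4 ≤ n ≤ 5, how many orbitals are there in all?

41

Shell n has n² orbitals: 4²=16 + 5²=25 = 41 orbitals.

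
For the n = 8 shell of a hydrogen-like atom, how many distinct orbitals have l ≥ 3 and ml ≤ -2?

20

With n = 8 the allowed l are 0, 1, …, 7.
Contributions: l=3 → 2; l=4 → 3; l=5 → 4; l=6 → 5; l=7 → 6.
Total orbitals: 2 + 3 + 4 + 5 + 6 = 20.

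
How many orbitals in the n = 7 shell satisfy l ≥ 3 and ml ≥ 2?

With n = 7 the allowed l are 0, 1, …, 6.
Orbitals with l ≥ 3 and ml ≥ 2, by l: l=3 → 2; l=4 → 3; l=5 → 4; l=6 → 5.
Total orbitals: 2 + 3 + 4 + 5 = 14.

14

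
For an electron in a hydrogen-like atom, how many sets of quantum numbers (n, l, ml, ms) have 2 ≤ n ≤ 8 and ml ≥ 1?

168

Treat each shell separately and count matching orbitals:
n=2 → 1; n=3 → 3; n=4 → 6; n=5 → 10; n=6 → 15; n=7 → 21; n=8 → 28.
Orbitals: 1 + 3 + 6 + 10 + 15 + 21 + 28 = 84. Including both spin states (ms = ±1/2) gives 2 × 84 = 168 states.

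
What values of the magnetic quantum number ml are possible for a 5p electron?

-1, 0, 1

The 5p subshell has l = 1, and ml takes every integer from −l to +l. With l = 1 that gives the 3 values -1, 0, 1.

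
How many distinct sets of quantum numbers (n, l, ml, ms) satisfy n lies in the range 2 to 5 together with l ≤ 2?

62

Treat each shell separately and count matching orbitals:
n=2 → 4; n=3 → 9; n=4 → 9; n=5 → 9.
Orbitals: 4 + 9 + 9 + 9 = 31. Including both spin states (ms = ±1/2) gives 2 × 31 = 62 states.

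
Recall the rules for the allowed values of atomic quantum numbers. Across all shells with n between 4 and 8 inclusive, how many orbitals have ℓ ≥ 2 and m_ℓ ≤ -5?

10

Count contributing orbitals for each principal shell:
n=6 → 1; n=7 → 3; n=8 → 6.
Total orbitals: 1 + 3 + 6 = 10.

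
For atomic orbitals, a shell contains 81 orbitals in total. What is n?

n = 9

n² = 81 ⇒ n = 9.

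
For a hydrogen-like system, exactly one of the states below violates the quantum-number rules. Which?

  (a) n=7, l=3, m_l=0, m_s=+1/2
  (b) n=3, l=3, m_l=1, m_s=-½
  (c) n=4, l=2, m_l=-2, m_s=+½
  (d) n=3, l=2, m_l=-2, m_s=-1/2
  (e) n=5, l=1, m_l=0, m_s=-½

(b) has l = 3 ≥ n = 3, violating 0 ≤ l ≤ n−1.
The remaining sets (a), (c), (d), (e) satisfy all four rules.

(b)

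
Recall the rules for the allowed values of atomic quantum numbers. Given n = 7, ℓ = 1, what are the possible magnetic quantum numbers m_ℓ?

-1, 0, 1

m_ℓ takes every integer from −ℓ to +ℓ. With ℓ = 1 that gives the 3 values -1, 0, 1.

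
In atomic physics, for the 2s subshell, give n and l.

The leading integer gives n = 2; the letter 's' means l = 0.

n = 2, l = 0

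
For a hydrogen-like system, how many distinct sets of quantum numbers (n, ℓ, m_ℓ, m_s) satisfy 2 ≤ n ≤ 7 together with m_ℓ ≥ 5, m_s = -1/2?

Go shell by shell, enumerating (ℓ, m_ℓ) with m_ℓ ≥ 5:
n=6 → 1; n=7 → 3.
Orbitals: 1 + 3 = 4. With m_s fixed to -1/2 there is one state per orbital, so 4 states.

4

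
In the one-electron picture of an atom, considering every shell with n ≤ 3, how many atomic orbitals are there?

Total orbitals = 1² + 2² + 3² = 14.

14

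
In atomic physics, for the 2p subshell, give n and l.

n = 2, l = 1

The leading integer gives n = 2; the letter 'p' means l = 1.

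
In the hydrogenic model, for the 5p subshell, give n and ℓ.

n = 5, ℓ = 1

The leading integer gives n = 5; the letter 'p' means ℓ = 1.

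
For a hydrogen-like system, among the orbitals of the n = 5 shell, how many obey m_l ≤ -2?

6

The n = 5 shell has l = 0 through 4; check each.
Per l-value: l=2 → 1; l=3 → 2; l=4 → 3.
Total orbitals: 1 + 2 + 3 = 6.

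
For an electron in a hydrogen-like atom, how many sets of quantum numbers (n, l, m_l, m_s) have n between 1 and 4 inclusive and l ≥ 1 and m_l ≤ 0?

Count contributing orbitals for each principal shell:
n=2 → 2; n=3 → 5; n=4 → 9.
Orbitals: 2 + 5 + 9 = 16. Including both spin states (m_s = ±1/2) gives 2 × 16 = 32 states.

32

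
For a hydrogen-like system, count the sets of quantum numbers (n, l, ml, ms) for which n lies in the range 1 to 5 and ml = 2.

Work shell by shell — for each n, count the (l, ml) pairs that satisfy ml = 2:
n=3 → 1; n=4 → 2; n=5 → 3.
Orbitals: 1 + 2 + 3 = 6. Including both spin states (ms = ±1/2) gives 2 × 6 = 12 states.

12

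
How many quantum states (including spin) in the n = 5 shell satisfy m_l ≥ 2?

12

For n = 5, l ranges over 0 … 4.
The (l, m_l) pairs meeting m_l ≥ 2 give: l=2 → 1; l=3 → 2; l=4 → 3.
Orbitals: 1 + 2 + 3 = 6. Each orbital carries two spin states, so 6 × 2 = 12 states.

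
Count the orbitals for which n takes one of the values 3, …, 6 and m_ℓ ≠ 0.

Go shell by shell, enumerating (ℓ, m_ℓ) with m_ℓ ≠ 0:
n=3 → 6; n=4 → 12; n=5 → 20; n=6 → 30.
Total orbitals: 6 + 12 + 20 + 30 = 68.

68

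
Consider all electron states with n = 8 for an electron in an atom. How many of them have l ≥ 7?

For n = 8, l ranges over 0 … 7.
The (l, m_l) pairs meeting l ≥ 7 give: l=7 → 15.
Orbitals: 15. Each orbital carries two spin states, so 15 × 2 = 30 states.

30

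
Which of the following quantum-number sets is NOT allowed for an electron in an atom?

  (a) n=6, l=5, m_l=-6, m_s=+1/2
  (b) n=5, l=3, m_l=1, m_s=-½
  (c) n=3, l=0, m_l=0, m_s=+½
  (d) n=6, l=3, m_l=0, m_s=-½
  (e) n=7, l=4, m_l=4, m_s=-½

(a) has |m_l| = 6 > l = 5, violating −l ≤ m_l ≤ l.
The remaining sets (b), (c), (d), (e) satisfy all four rules.

(a)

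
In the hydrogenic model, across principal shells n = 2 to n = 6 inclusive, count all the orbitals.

Shell n has n² orbitals: 2²=4 + 3²=9 + 4²=16 + 5²=25 + 6²=36 = 90 orbitals.

90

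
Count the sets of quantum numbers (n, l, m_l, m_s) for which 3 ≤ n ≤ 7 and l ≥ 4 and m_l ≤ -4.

20

Per-shell orbital counts meeting the constraint:
n=5 → 1; n=6 → 3; n=7 → 6.
Orbitals: 1 + 3 + 6 = 10. Including both spin states (m_s = ±1/2) gives 2 × 10 = 20 states.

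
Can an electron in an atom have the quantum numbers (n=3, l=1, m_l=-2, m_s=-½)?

The magnetic quantum number must satisfy −l ≤ m_l ≤ l. With l = 1, m_l can only be -1, 0, 1, so m_l = -2 is forbidden.

Not allowed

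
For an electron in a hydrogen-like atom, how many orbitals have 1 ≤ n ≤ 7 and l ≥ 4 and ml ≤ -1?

28

Per-shell orbital counts meeting the constraint:
n=5 → 4; n=6 → 9; n=7 → 15.
Total orbitals: 4 + 9 + 15 = 28.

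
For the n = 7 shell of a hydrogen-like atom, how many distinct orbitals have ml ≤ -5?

Contributions: l=5 → 1; l=6 → 2.
Total orbitals: 1 + 2 = 3.

3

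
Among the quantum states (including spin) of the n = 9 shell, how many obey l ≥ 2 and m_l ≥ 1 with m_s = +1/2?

35

Go through l = 0, …, 8 (the values permitted for n = 9).
Orbitals with l ≥ 2 and m_l ≥ 1, by l: l=2 → 2; l=3 → 3; l=4 → 4; l=5 → 5; l=6 → 6; l=7 → 7; l=8 → 8.
Orbitals: 2 + 3 + 4 + 5 + 6 + 7 + 8 = 35. With m_s fixed to a single value there is one state per orbital, giving 35 states.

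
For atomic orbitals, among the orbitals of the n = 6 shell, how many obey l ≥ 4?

With n = 6 the allowed l are 0, 1, …, 5.
The (l, ml) pairs meeting l ≥ 4 give: l=4 → 9; l=5 → 11.
Total orbitals: 9 + 11 = 20.

20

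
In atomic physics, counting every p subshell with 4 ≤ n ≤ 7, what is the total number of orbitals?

A p subshell (l = 1) exists for every n ≥ 2, so shells n = 4, 5, 6, 7 each contribute one — 4 subshells.
Since each p subshell has 2·1+1 = 3 orbitals, the total is 4 × 3 = 12.

12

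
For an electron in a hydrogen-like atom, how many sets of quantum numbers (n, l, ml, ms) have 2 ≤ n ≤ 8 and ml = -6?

6

Work shell by shell — for each n, count the (l, ml) pairs that satisfy ml = -6:
n=7 → 1; n=8 → 2.
Orbitals: 1 + 2 = 3. Including both spin states (ms = ±1/2) gives 2 × 3 = 6 states.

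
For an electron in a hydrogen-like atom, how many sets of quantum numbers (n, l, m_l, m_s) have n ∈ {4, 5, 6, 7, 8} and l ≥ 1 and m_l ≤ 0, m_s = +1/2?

105

Work shell by shell — for each n, count the (l, m_l) pairs that satisfy l ≥ 1 and m_l ≤ 0:
n=4 → 9; n=5 → 14; n=6 → 20; n=7 → 27; n=8 → 35.
Orbitals: 9 + 14 + 20 + 27 + 35 = 105. With m_s fixed to +1/2 there is one state per orbital, so 105 states.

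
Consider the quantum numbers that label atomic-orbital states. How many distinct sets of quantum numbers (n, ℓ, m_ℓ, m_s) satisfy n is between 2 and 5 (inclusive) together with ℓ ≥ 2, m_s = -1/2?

Treat each shell separately and count matching orbitals:
n=3 → 5; n=4 → 12; n=5 → 21.
Orbitals: 5 + 12 + 21 = 38. With m_s fixed to -1/2 there is one state per orbital, so 38 states.

38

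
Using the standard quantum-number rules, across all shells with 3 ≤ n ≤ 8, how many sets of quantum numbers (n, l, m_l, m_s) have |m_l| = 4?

Per-shell orbital counts meeting the constraint:
n=5 → 2; n=6 → 4; n=7 → 6; n=8 → 8.
Orbitals: 2 + 4 + 6 + 8 = 20. Including both spin states (m_s = ±1/2) gives 2 × 20 = 40 states.

40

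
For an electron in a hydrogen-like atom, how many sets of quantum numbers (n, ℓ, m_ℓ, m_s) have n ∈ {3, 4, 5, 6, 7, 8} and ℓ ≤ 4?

Per-shell orbital counts meeting the constraint:
n=3 → 9; n=4 → 16; n=5 → 25; n=6 → 25; n=7 → 25; n=8 → 25.
Orbitals: 9 + 16 + 25 + 25 + 25 + 25 = 125. Including both spin states (m_s = ±1/2) gives 2 × 125 = 250 states.

250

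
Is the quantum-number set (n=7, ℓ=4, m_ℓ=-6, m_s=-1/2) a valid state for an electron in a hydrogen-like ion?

The magnetic quantum number must satisfy −ℓ ≤ m_ℓ ≤ ℓ. With ℓ = 4, m_ℓ can only be -4, -3, -2, -1, 0, 1, 2, 3, 4, so m_ℓ = -6 is forbidden.

Not allowed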